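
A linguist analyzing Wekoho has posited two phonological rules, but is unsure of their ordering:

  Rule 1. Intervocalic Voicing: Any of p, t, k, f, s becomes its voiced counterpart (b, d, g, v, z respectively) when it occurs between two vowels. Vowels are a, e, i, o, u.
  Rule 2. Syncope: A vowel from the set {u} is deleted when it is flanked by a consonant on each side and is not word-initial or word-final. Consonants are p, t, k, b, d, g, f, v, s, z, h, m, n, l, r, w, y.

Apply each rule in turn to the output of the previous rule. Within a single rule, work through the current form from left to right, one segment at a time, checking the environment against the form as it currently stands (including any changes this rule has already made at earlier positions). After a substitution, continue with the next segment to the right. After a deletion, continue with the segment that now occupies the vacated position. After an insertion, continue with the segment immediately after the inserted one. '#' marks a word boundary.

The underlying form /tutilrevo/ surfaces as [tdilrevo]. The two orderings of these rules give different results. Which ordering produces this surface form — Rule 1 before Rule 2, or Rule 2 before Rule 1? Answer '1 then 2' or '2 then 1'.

1 then 2

Order 1 then 2:
  1 Intervocalic Voicing: [tutilrevo] → [tudilrevo]
  2 Syncope: [tudilrevo] → [tdilrevo]
  result: [tdilrevo]
Order 2 then 1:
  2 Syncope: [tutilrevo] → [ttilrevo]
  1 Intervocalic Voicing: no change — [ttilrevo]
  result: [ttilrevo]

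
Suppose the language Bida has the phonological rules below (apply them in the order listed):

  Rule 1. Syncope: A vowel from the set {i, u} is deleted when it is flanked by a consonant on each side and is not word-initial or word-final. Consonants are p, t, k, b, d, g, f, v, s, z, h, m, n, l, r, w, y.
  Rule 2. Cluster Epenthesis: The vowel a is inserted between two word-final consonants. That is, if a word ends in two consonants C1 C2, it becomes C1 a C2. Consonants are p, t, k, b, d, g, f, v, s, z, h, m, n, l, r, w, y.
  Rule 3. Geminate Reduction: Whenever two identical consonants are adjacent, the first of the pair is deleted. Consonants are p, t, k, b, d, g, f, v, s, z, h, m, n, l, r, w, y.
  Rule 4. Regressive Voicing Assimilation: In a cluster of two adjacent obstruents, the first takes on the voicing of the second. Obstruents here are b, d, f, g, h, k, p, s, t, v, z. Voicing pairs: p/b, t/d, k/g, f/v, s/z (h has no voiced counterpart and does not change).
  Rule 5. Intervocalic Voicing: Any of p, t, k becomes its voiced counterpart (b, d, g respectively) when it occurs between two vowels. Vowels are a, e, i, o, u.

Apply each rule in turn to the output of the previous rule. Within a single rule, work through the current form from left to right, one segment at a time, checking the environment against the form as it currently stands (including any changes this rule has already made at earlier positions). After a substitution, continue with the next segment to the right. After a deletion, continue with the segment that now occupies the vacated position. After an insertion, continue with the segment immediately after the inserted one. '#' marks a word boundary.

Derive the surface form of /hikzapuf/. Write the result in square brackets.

[hgzabaf]

Rule 1 Syncope: [hikzapuf] → [hkzapf]
Rule 2 Cluster Epenthesis: [hkzapf] → [hkzapaf]
Rule 3 Geminate Reduction: no change — [hkzapaf]
Rule 4 Regressive Voicing Assimilation: [hkzapaf] → [hgzapaf]
Rule 5 Intervocalic Voicing: [hgzapaf] → [hgzabaf]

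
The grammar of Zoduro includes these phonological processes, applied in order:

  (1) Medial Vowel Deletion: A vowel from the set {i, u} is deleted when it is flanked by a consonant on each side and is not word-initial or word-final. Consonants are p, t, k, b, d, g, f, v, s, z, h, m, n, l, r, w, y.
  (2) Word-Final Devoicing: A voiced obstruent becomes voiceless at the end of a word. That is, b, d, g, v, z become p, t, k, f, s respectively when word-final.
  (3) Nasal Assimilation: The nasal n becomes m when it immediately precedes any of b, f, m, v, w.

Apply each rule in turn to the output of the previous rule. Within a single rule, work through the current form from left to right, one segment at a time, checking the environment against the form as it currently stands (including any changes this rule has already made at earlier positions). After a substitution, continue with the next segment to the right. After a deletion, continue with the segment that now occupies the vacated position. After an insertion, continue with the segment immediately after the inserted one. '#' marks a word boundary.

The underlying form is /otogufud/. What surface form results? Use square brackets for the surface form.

[otogft]

(1) Medial Vowel Deletion: [otogufud] → [otogfd]
(2) Word-Final Devoicing: [otogfd] → [otogft]
(3) Nasal Assimilation: no change — [otogft]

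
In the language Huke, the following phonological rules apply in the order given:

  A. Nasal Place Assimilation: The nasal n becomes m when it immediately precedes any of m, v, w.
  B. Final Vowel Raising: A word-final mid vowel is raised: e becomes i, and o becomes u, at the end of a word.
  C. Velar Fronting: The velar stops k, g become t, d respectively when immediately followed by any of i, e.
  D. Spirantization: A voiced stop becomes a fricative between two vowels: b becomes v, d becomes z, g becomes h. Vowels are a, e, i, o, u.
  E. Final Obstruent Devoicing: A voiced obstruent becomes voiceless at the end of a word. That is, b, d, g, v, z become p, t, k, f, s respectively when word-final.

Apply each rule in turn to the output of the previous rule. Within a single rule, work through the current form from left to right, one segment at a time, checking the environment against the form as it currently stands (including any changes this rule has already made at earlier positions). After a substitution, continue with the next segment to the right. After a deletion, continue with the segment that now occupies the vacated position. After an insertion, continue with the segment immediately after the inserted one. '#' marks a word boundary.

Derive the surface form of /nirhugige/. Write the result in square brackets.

[nirhuzizi]

A Nasal Place Assimilation: no change — [nirhugige]
B Final Vowel Raising: [nirhugige] → [nirhugigi]
C Velar Fronting: [nirhugigi] → [nirhudidi]
D Spirantization: [nirhudidi] → [nirhuzizi]
E Final Obstruent Devoicing: no change — [nirhuzizi]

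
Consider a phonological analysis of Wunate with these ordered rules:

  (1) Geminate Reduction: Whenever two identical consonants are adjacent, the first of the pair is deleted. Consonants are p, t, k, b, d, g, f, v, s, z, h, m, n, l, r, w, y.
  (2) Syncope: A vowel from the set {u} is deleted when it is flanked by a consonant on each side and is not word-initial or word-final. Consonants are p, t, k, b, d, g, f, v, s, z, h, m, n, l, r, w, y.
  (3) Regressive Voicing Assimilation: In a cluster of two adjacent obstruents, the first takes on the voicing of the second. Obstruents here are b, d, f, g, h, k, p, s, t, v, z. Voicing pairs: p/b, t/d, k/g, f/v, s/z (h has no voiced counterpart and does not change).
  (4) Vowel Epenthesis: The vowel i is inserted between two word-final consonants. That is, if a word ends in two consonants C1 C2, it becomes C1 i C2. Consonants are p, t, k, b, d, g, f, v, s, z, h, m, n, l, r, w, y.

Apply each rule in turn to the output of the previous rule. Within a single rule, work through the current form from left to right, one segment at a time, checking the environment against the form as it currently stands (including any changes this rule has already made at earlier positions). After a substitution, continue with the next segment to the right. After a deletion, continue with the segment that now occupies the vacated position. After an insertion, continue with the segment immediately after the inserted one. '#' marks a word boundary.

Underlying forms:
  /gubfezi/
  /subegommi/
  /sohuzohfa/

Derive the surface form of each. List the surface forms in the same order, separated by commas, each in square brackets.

[gpfezi], [zbegomi], [sohzohfa]

/gubfezi/:
  (1) Geminate Reduction: no change — [gubfezi]
  (2) Syncope: [gubfezi] → [gbfezi]
  (3) Regressive Voicing Assimilation: [gbfezi] → [gpfezi]
  (4) Vowel Epenthesis: no change — [gpfezi]
/subegommi/:
  (1) Geminate Reduction: [subegommi] → [subegomi]
  (2) Syncope: [subegomi] → [sbegomi]
  (3) Regressive Voicing Assimilation: [sbegomi] → [zbegomi]
  (4) Vowel Epenthesis: no change — [zbegomi]
/sohuzohfa/:
  (1) Geminate Reduction: no change — [sohuzohfa]
  (2) Syncope: [sohuzohfa] → [sohzohfa]
  (3) Regressive Voicing Assimilation: no change — [sohzohfa]
  (4) Vowel Epenthesis: no change — [sohzohfa]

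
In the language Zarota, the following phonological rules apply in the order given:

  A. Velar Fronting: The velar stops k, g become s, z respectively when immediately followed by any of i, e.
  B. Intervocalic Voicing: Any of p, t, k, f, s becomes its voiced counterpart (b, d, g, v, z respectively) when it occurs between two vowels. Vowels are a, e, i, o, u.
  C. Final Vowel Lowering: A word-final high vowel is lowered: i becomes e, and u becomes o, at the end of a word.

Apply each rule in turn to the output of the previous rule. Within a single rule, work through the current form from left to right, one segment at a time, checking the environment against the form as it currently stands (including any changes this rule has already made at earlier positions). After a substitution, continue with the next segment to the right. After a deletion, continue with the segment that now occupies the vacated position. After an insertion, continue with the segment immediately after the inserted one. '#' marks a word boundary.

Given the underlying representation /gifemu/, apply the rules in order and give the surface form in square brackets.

[zivemo]

A Velar Fronting: [gifemu] → [zifemu]
B Intervocalic Voicing: [zifemu] → [zivemu]
C Final Vowel Lowering: [zivemu] → [zivemo]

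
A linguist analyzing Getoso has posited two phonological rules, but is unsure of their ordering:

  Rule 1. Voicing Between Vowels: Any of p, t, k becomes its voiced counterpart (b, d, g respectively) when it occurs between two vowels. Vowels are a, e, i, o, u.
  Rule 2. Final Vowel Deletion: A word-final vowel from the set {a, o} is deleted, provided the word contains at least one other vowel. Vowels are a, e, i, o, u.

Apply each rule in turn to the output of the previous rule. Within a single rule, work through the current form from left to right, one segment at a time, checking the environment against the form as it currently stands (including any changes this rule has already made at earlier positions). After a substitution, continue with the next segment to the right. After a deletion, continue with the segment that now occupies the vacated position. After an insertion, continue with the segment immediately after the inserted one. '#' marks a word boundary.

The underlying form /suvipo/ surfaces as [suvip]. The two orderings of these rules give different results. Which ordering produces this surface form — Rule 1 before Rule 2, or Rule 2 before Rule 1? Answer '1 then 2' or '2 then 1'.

2 then 1

Order 1 then 2:
  1 Voicing Between Vowels: [suvipo] → [suvibo]
  2 Final Vowel Deletion: [suvibo] → [suvib]
  result: [suvib]
Order 2 then 1:
  2 Final Vowel Deletion: [suvipo] → [suvip]
  1 Voicing Between Vowels: no change — [suvip]
  result: [suvip]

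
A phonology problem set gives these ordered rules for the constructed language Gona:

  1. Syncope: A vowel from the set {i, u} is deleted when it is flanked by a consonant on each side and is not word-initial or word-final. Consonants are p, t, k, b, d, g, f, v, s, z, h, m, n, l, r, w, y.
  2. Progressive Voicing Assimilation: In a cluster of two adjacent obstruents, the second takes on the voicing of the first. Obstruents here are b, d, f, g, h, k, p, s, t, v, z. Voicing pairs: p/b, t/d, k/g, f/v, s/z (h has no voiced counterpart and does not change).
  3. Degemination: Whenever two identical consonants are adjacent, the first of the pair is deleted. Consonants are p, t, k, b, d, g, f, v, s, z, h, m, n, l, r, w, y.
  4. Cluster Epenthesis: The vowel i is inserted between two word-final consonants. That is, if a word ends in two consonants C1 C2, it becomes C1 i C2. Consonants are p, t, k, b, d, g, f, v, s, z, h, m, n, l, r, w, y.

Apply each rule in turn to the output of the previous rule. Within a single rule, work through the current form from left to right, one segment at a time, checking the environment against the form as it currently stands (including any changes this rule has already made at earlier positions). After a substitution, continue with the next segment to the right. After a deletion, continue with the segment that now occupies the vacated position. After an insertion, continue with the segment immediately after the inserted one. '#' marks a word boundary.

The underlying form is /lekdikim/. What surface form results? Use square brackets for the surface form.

1 Syncope: [lekdikim] → [lekdkm]
2 Progressive Voicing Assimilation: [lekdkm] → [lektkm]
3 Degemination: no change — [lektkm]
4 Cluster Epenthesis: [lektkm] → [lektkim]

[lektkim]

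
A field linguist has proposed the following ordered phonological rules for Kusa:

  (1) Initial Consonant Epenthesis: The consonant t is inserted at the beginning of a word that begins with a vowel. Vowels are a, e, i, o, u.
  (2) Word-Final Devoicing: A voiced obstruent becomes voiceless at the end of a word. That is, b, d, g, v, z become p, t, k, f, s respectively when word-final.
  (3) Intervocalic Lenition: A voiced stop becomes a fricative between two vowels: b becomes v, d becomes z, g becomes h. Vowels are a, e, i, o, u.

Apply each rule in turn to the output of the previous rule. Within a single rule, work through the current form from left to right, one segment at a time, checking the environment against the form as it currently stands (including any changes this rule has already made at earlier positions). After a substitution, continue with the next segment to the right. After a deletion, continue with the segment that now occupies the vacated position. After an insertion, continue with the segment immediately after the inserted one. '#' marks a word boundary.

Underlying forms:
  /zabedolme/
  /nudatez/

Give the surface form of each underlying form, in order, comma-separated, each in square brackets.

[zavezolme], [nuzates]

/zabedolme/:
  (1) Initial Consonant Epenthesis: no change — [zabedolme]
  (2) Word-Final Devoicing: no change — [zabedolme]
  (3) Intervocalic Lenition: [zabedolme] → [zavezolme]
/nudatez/:
  (1) Initial Consonant Epenthesis: no change — [nudatez]
  (2) Word-Final Devoicing: [nudatez] → [nudates]
  (3) Intervocalic Lenition: [nudates] → [nuzates]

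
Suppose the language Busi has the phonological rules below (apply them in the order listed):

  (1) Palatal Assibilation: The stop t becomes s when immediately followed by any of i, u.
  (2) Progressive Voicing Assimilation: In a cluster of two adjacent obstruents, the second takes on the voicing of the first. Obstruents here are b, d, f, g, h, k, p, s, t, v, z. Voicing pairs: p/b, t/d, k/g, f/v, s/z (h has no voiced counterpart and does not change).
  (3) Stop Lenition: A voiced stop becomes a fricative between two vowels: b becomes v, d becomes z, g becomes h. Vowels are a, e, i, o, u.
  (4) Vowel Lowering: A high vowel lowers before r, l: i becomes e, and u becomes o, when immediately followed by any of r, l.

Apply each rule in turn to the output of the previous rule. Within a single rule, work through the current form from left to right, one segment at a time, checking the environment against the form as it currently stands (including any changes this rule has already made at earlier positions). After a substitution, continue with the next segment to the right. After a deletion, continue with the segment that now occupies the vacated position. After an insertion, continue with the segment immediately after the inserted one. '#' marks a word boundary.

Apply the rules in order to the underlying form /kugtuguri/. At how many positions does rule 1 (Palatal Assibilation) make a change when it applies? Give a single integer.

1

(1) Palatal Assibilation: [kugtuguri] → [kugsuguri]
(2) Progressive Voicing Assimilation: [kugsuguri] → [kugzuguri]
(3) Stop Lenition: [kugzuguri] → [kugzuhuri]
(4) Vowel Lowering: [kugzuhuri] → [kugzuhori]
Rule 1 changed 1 position(s).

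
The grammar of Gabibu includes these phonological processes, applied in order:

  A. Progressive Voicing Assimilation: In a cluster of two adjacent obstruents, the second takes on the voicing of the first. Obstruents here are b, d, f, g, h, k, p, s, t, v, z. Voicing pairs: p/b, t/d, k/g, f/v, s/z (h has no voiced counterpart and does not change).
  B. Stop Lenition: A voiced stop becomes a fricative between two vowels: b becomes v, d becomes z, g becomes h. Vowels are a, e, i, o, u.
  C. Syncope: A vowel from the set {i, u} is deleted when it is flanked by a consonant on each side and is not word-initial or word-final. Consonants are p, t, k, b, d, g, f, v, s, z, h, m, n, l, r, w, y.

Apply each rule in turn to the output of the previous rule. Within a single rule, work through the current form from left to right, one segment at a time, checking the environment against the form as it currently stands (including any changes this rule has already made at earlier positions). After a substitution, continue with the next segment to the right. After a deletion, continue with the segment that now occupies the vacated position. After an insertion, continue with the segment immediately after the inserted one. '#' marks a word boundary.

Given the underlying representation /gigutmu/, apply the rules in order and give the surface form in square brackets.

[ghtmu]

A Progressive Voicing Assimilation: no change — [gigutmu]
B Stop Lenition: [gigutmu] → [gihutmu]
C Syncope: [gihutmu] → [ghtmu]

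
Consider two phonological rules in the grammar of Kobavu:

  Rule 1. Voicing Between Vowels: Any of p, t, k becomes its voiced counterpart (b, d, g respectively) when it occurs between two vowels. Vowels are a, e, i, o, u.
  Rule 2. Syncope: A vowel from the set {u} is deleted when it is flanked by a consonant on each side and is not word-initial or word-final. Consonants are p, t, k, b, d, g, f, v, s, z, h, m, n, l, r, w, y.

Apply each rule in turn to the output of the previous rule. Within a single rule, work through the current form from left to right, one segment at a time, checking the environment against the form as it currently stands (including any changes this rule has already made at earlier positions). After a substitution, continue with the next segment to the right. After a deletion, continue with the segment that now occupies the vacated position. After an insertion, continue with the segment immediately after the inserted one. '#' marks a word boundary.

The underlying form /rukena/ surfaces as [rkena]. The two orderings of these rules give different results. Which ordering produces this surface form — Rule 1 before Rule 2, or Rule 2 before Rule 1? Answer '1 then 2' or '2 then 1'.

Order 1 then 2:
  1 Voicing Between Vowels: [rukena] → [rugena]
  2 Syncope: [rugena] → [rgena]
  result: [rgena]
Order 2 then 1:
  2 Syncope: [rukena] → [rkena]
  1 Voicing Between Vowels: no change — [rkena]
  result: [rkena]

2 then 1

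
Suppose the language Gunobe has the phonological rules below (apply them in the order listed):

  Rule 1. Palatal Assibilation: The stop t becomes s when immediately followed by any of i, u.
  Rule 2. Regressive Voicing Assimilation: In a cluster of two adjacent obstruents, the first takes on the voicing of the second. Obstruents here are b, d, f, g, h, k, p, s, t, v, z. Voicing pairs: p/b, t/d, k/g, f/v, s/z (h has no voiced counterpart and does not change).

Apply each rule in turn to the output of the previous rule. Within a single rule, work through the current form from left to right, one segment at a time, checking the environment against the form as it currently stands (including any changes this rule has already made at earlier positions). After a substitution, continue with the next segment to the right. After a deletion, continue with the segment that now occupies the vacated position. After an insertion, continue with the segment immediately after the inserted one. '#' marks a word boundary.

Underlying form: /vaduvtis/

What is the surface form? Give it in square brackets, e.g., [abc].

[vadufsis]

Rule 1 Palatal Assibilation: [vaduvtis] → [vaduvsis]
Rule 2 Regressive Voicing Assimilation: [vaduvsis] → [vadufsis]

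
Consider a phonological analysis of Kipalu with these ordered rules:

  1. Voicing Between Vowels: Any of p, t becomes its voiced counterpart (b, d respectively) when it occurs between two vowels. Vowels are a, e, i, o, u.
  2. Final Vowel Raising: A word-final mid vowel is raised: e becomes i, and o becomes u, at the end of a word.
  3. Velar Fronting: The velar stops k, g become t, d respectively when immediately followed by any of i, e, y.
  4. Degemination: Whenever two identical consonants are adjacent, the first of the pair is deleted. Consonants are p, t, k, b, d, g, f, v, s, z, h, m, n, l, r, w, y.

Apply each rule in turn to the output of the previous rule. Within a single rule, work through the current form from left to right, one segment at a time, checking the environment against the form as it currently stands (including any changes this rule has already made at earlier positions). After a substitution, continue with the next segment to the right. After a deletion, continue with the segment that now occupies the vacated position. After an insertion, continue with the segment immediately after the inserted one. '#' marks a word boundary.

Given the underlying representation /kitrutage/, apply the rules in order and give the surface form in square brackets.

1 Voicing Between Vowels: [kitrutage] → [kitrudage]
2 Final Vowel Raising: [kitrudage] → [kitrudagi]
3 Velar Fronting: [kitrudagi] → [titrudadi]
4 Degemination: no change — [titrudadi]

[titrudadi]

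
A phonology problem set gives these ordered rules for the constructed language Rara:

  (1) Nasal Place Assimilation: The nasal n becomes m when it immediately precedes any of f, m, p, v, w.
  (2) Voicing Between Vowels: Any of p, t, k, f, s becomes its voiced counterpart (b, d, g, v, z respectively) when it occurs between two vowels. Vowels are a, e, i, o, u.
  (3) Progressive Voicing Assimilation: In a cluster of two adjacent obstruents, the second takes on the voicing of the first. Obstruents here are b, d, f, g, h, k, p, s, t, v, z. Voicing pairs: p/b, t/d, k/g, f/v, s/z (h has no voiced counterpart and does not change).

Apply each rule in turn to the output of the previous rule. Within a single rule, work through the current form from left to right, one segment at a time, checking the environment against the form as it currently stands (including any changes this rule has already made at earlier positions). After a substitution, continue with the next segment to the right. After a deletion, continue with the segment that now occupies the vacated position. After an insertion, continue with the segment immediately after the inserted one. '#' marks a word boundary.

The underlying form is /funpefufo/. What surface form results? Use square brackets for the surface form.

(1) Nasal Place Assimilation: [funpefufo] → [fumpefufo]
(2) Voicing Between Vowels: [fumpefufo] → [fumpevuvo]
(3) Progressive Voicing Assimilation: no change — [fumpevuvo]

[fumpevuvo]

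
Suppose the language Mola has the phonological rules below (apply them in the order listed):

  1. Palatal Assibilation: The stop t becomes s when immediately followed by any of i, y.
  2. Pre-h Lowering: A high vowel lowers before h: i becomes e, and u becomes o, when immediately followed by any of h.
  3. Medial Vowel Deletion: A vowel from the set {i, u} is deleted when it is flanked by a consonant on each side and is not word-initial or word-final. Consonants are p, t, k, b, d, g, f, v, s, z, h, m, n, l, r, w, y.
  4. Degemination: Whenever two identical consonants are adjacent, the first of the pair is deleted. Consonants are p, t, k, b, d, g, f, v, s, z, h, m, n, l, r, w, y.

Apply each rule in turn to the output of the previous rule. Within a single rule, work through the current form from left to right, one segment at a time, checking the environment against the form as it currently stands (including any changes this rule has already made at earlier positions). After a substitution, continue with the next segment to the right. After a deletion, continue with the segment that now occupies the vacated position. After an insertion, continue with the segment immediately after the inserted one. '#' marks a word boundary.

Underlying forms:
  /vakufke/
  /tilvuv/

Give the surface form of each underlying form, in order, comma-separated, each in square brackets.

[vakfke], [slv]

/vakufke/:
  1 Palatal Assibilation: no change — [vakufke]
  2 Pre-h Lowering: no change — [vakufke]
  3 Medial Vowel Deletion: [vakufke] → [vakfke]
  4 Degemination: no change — [vakfke]
/tilvuv/:
  1 Palatal Assibilation: [tilvuv] → [silvuv]
  2 Pre-h Lowering: no change — [silvuv]
  3 Medial Vowel Deletion: [silvuv] → [slvv]
  4 Degemination: [slvv] → [slv]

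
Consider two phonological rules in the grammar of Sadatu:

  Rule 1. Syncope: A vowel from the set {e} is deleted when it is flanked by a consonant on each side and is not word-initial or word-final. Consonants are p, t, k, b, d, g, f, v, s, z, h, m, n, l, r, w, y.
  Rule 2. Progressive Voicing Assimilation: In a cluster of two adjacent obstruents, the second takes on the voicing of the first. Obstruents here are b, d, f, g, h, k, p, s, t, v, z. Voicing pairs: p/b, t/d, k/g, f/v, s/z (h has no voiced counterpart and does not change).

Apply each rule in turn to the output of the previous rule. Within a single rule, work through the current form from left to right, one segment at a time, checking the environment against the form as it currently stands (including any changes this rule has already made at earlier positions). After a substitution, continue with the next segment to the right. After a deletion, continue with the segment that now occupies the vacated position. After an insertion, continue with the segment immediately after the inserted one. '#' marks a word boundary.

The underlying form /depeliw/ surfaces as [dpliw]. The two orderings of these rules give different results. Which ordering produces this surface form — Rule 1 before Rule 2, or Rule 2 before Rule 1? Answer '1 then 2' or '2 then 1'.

2 then 1

Order 1 then 2:
  1 Syncope: [depeliw] → [dpliw]
  2 Progressive Voicing Assimilation: [dpliw] → [dbliw]
  result: [dbliw]
Order 2 then 1:
  2 Progressive Voicing Assimilation: no change — [depeliw]
  1 Syncope: [depeliw] → [dpliw]
  result: [dpliw]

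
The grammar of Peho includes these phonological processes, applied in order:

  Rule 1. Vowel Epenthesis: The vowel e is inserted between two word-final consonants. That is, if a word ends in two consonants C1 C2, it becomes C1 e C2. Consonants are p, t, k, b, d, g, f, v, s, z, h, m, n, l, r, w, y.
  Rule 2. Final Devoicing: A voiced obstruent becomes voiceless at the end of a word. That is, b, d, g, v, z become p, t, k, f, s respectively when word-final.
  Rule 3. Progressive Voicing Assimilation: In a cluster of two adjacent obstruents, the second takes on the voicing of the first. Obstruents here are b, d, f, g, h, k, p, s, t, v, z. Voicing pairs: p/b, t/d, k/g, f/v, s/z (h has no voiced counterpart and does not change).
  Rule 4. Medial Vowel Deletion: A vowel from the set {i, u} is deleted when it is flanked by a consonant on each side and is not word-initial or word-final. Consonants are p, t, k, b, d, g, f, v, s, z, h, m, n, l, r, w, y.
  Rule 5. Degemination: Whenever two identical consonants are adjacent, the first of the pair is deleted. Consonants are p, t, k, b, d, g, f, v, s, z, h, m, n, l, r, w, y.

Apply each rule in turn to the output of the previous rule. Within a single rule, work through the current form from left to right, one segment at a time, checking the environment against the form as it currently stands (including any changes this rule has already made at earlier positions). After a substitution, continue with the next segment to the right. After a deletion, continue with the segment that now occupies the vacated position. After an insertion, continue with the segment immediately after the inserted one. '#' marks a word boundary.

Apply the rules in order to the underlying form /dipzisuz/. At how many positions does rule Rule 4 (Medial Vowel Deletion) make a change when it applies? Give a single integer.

3

Rule 1 Vowel Epenthesis: no change — [dipzisuz]
Rule 2 Final Devoicing: [dipzisuz] → [dipzisus]
Rule 3 Progressive Voicing Assimilation: [dipzisus] → [dipsisus]
Rule 4 Medial Vowel Deletion: [dipsisus] → [dpsss]
Rule 5 Degemination: [dpsss] → [dps]
Rule Rule 4 changed 3 position(s).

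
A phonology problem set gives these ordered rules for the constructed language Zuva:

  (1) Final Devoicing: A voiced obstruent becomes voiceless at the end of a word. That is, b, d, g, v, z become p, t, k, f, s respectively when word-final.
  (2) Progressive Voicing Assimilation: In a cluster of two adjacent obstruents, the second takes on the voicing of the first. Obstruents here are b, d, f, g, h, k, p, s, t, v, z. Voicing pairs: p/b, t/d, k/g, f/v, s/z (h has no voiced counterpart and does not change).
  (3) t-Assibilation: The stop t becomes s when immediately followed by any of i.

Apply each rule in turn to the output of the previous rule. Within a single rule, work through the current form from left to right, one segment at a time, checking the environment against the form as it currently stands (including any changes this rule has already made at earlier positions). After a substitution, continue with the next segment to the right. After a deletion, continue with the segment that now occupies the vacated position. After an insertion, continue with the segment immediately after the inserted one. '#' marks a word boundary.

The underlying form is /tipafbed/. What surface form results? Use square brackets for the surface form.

(1) Final Devoicing: [tipafbed] → [tipafbet]
(2) Progressive Voicing Assimilation: [tipafbet] → [tipafpet]
(3) t-Assibilation: [tipafpet] → [sipafpet]

[sipafpet]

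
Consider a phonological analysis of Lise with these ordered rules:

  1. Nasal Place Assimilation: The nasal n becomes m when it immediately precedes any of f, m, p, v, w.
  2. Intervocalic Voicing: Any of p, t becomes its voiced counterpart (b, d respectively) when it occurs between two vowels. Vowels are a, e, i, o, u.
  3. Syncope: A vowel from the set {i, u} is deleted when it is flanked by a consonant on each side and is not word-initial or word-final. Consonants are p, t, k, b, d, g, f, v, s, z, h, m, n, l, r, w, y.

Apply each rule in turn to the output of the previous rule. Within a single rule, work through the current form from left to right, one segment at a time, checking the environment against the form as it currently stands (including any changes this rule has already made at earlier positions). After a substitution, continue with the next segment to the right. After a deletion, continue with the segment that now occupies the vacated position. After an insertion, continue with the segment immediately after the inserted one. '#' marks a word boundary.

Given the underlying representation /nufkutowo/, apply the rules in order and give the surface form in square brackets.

[nfkdowo]

1 Nasal Place Assimilation: no change — [nufkutowo]
2 Intervocalic Voicing: [nufkutowo] → [nufkudowo]
3 Syncope: [nufkudowo] → [nfkdowo]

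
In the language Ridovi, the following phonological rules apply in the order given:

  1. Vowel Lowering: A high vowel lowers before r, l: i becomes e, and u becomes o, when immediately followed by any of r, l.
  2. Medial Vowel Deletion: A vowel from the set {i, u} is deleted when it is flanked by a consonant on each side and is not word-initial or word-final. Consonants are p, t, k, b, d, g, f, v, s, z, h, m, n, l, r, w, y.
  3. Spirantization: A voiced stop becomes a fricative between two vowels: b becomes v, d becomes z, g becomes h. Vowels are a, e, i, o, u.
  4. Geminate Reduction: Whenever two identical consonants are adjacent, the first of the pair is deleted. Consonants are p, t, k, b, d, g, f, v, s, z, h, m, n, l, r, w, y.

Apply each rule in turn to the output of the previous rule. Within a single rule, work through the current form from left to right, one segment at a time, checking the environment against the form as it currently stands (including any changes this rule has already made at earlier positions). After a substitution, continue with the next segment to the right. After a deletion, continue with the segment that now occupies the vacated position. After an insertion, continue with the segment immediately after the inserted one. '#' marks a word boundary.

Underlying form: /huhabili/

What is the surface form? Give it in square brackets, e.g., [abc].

[haveli]

1 Vowel Lowering: [huhabili] → [huhabeli]
2 Medial Vowel Deletion: [huhabeli] → [hhabeli]
3 Spirantization: [hhabeli] → [hhaveli]
4 Geminate Reduction: [hhaveli] → [haveli]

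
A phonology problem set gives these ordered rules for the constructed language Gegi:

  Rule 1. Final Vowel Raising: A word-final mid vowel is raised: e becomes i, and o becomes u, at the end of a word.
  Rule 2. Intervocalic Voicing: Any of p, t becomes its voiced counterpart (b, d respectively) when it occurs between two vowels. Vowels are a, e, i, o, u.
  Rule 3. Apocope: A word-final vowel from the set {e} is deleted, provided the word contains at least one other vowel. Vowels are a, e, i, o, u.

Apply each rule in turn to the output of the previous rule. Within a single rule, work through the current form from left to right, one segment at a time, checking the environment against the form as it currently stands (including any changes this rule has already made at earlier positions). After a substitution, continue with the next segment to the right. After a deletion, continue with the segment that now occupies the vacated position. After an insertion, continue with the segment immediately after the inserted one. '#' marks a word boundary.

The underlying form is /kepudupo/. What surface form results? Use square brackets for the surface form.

Rule 1 Final Vowel Raising: [kepudupo] → [kepudupu]
Rule 2 Intervocalic Voicing: [kepudupu] → [kebudubu]
Rule 3 Apocope: no change — [kebudubu]

[kebudubu]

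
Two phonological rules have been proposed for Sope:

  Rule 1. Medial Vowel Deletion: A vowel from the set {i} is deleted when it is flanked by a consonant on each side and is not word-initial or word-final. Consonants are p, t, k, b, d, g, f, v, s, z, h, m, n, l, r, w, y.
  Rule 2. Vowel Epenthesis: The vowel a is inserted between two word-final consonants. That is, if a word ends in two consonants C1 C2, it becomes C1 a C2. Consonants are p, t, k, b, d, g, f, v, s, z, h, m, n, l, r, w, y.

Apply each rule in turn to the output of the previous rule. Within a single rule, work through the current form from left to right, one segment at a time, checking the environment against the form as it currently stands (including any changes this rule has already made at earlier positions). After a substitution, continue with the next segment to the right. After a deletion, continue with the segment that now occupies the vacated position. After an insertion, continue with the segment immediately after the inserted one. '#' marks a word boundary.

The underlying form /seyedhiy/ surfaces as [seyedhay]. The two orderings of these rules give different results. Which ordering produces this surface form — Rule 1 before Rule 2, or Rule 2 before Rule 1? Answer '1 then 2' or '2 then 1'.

Order 1 then 2:
  1 Medial Vowel Deletion: [seyedhiy] → [seyedhy]
  2 Vowel Epenthesis: [seyedhy] → [seyedhay]
  result: [seyedhay]
Order 2 then 1:
  2 Vowel Epenthesis: no change — [seyedhiy]
  1 Medial Vowel Deletion: [seyedhiy] → [seyedhy]
  result: [seyedhy]

1 then 2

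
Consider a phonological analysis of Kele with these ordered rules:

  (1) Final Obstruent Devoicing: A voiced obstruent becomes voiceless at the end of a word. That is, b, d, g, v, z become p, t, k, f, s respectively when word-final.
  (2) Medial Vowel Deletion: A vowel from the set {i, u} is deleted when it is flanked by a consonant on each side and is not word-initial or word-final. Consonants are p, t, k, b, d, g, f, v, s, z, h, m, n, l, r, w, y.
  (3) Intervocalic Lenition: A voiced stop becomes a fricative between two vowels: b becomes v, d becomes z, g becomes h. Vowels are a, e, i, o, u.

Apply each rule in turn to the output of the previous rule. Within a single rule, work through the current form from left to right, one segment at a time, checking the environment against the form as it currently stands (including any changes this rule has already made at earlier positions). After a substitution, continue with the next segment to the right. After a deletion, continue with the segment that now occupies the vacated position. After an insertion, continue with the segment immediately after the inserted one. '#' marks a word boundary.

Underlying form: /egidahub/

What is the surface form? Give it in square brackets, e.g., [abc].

(1) Final Obstruent Devoicing: [egidahub] → [egidahup]
(2) Medial Vowel Deletion: [egidahup] → [egdahp]
(3) Intervocalic Lenition: no change — [egdahp]

[egdahp]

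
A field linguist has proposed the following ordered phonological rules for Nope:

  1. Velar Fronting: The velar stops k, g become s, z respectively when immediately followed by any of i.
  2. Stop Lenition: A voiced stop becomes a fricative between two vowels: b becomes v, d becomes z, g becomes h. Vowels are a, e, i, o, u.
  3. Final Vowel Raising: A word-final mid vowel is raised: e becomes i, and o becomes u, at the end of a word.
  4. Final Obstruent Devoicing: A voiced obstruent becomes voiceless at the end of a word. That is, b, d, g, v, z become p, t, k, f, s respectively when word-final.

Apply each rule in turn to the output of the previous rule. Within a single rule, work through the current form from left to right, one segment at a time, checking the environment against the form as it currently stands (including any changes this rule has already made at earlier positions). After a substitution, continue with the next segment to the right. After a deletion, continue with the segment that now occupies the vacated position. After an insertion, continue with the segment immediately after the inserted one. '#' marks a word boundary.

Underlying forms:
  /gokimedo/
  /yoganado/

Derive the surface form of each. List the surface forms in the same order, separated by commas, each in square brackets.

/gokimedo/:
  1 Velar Fronting: [gokimedo] → [gosimedo]
  2 Stop Lenition: [gosimedo] → [gosimezo]
  3 Final Vowel Raising: [gosimezo] → [gosimezu]
  4 Final Obstruent Devoicing: no change — [gosimezu]
/yoganado/:
  1 Velar Fronting: no change — [yoganado]
  2 Stop Lenition: [yoganado] → [yohanazo]
  3 Final Vowel Raising: [yohanazo] → [yohanazu]
  4 Final Obstruent Devoicing: no change — [yohanazu]

[gosimezu], [yohanazu]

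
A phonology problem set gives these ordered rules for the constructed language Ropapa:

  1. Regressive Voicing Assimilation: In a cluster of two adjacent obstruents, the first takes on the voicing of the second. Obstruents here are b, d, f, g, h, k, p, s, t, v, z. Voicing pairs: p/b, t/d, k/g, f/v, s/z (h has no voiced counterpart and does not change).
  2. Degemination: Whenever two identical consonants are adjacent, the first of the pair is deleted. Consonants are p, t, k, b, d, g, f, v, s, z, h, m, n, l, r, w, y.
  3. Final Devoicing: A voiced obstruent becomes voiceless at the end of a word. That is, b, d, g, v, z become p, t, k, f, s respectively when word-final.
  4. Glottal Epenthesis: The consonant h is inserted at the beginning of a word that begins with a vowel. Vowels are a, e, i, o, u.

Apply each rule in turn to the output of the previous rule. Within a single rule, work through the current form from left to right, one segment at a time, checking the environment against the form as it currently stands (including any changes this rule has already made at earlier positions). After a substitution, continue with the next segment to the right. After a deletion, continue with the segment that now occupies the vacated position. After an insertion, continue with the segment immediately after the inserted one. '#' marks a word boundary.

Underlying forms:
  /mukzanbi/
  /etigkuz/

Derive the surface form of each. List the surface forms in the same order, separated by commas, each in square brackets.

[mugzanbi], [hetikus]

/mukzanbi/:
  1 Regressive Voicing Assimilation: [mukzanbi] → [mugzanbi]
  2 Degemination: no change — [mugzanbi]
  3 Final Devoicing: no change — [mugzanbi]
  4 Glottal Epenthesis: no change — [mugzanbi]
/etigkuz/:
  1 Regressive Voicing Assimilation: [etigkuz] → [etikkuz]
  2 Degemination: [etikkuz] → [etikuz]
  3 Final Devoicing: [etikuz] → [etikus]
  4 Glottal Epenthesis: [etikus] → [hetikus]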